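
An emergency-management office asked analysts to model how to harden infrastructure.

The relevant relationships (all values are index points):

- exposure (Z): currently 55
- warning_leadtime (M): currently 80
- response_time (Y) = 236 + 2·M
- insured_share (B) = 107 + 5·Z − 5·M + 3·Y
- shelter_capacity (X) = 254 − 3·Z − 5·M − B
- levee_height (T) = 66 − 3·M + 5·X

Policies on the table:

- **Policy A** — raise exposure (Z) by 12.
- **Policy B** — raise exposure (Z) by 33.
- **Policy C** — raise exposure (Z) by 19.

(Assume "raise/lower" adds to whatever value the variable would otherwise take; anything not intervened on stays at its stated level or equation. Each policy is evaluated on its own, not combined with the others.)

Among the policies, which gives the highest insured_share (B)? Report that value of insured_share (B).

Policy A (Z + 12):
  Z = 55 + 12 = 67
  M = 80
  Y = 236 + 2·80 = 396
  B = 107 + 5·67 − 5·80 + 3·396 = 1230
Policy B (Z + 33):
  Z = 55 + 33 = 88
  M = 80
  Y = 236 + 2·80 = 396
  B = 107 + 5·88 − 5·80 + 3·396 = 1335
Policy C (Z + 19):
  Z = 55 + 19 = 74
  M = 80
  Y = 236 + 2·80 = 396
  B = 107 + 5·74 − 5·80 + 3·396 = 1265
Comparing — Policy A: B=1230, Policy B: B=1335, Policy C: B=1265. Highest is 1335 (Policy B).

1335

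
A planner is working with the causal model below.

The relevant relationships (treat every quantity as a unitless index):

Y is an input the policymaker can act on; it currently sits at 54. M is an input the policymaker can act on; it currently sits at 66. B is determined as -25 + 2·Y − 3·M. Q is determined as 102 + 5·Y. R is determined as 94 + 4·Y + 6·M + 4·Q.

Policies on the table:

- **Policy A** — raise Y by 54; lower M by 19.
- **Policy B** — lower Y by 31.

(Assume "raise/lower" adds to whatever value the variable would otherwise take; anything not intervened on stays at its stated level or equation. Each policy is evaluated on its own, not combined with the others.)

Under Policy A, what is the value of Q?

Policy A (Y + 54, M − 19):
  Y = 54 + 54 = 108
  Q = 102 + 5·108 = 642

642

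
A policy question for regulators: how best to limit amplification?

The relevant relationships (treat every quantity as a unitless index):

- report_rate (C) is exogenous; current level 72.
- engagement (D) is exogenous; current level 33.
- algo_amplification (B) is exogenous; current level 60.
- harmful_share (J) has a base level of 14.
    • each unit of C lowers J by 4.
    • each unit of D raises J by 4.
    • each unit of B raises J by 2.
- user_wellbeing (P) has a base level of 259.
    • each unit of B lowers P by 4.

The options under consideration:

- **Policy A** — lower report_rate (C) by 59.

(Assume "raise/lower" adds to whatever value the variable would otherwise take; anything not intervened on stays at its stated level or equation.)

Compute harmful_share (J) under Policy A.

214

Policy A (C − 59):
  C = 72 − 59 = 13
  D = 33
  B = 60
  J = 14 − 4·13 + 4·33 + 2·60 = 214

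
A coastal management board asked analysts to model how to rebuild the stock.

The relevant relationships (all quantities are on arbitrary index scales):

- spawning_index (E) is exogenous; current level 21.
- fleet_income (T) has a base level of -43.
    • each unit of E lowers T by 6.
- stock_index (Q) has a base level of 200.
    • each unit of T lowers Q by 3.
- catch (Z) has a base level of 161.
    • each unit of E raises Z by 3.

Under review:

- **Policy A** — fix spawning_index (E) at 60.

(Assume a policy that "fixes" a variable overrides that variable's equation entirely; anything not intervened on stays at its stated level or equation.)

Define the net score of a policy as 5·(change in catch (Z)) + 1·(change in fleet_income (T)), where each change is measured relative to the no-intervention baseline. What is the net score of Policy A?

Baseline:
  E = 21
  T = -43 − 6·21 = -169
  Z = 161 + 3·21 = 224
Policy A (E := 60):
  E = 60
  T = -43 − 6·60 = -403
  Z = 161 + 3·60 = 341
ΔZ = 341 − 224 = 117; ΔT = -403 − (-169) = -234
Score = 5·117 + 1·(-234) = 351

351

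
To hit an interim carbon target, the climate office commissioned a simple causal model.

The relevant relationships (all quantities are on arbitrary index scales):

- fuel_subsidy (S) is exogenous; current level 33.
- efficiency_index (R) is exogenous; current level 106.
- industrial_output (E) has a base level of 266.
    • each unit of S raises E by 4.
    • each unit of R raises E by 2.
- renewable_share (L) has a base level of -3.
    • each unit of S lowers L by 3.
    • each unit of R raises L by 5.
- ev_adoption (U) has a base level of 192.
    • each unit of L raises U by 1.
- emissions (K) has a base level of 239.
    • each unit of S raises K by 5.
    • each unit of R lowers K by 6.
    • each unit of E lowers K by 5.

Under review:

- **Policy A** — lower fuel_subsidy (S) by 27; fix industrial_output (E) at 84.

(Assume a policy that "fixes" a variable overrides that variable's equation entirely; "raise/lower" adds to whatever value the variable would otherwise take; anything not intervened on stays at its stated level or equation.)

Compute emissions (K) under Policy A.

Policy A (S − 27, E := 84):
  S = 33 − 27 = 6
  R = 106
  E = 84
  K = 239 + 5·6 − 6·106 − 5·84 = -787

-787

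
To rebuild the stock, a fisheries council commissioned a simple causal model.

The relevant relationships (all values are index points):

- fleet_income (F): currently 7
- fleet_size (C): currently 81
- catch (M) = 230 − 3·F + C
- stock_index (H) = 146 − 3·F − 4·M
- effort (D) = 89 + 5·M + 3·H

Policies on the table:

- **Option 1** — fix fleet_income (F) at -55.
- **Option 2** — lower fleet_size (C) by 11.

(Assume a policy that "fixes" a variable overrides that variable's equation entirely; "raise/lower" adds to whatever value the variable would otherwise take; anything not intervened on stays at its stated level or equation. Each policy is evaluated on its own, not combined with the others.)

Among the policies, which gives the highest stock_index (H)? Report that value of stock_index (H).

-991

Option 1 (F := -55):
  F = -55
  C = 81
  M = 230 − 3·(-55) + 81 = 476
  H = 146 − 3·(-55) − 4·476 = -1593
Option 2 (C − 11):
  F = 7
  C = 81 − 11 = 70
  M = 230 − 3·7 + 70 = 279
  H = 146 − 3·7 − 4·279 = -991
Comparing — Option 1: H=-1593, Option 2: H=-991. Highest is -991 (Option 2).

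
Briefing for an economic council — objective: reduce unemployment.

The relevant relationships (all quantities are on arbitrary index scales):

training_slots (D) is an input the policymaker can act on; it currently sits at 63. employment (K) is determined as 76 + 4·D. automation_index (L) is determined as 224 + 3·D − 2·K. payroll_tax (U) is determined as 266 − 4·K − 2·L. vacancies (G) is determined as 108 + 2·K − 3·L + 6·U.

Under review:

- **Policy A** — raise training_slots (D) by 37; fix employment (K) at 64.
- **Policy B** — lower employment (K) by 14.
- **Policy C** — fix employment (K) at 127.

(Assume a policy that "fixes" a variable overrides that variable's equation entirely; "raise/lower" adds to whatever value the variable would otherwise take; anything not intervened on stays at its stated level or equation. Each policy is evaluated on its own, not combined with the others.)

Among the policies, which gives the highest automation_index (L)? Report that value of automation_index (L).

Policy A (D + 37, K := 64):
  D = 63 + 37 = 100
  K = 64
  L = 224 + 3·100 − 2·64 = 396
Policy B (K − 14):
  D = 63
  K = 76 + 4·63 (−14 from intervention) = 314
  L = 224 + 3·63 − 2·314 = -215
Policy C (K := 127):
  D = 63
  K = 127
  L = 224 + 3·63 − 2·127 = 159
Comparing — Policy A: L=396, Policy B: L=-215, Policy C: L=159. Highest is 396 (Policy A).

396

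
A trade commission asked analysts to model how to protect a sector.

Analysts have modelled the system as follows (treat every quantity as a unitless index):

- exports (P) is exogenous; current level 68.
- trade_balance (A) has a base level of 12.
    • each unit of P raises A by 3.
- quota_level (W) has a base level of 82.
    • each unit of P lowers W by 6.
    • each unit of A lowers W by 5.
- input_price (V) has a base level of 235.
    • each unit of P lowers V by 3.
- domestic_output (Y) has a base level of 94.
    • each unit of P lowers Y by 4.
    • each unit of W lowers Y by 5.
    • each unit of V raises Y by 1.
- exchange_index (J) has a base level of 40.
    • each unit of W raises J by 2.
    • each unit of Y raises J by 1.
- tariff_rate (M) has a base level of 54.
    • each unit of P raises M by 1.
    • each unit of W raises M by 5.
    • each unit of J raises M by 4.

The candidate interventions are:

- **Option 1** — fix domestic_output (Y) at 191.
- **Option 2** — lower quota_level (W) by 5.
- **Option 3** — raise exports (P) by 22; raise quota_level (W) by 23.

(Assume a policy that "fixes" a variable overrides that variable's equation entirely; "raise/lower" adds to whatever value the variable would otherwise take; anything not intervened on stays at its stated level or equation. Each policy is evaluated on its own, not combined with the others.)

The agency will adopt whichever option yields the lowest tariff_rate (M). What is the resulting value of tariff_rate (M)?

Option 1 (Y := 191):
  P = 68
  A = 12 + 3·68 = 216
  W = 82 − 6·68 − 5·216 = -1406
  V = 235 − 3·68 = 31
  Y = 191
  J = 40 + 2·(-1406) + 191 = -2581
  M = 54 + 68 + 5·(-1406) + 4·(-2581) = -17232
Option 2 (W − 5):
  P = 68
  A = 12 + 3·68 = 216
  W = 82 − 6·68 − 5·216 (−5 from intervention) = -1411
  V = 235 − 3·68 = 31
  Y = 94 − 4·68 − 5·(-1411) + 31 = 6908
  J = 40 + 2·(-1411) + 6908 = 4126
  M = 54 + 68 + 5·(-1411) + 4·4126 = 9571
Option 3 (P + 22, W + 23):
  P = 68 + 22 = 90
  A = 12 + 3·90 = 282
  W = 82 − 6·90 − 5·282 (+23 from intervention) = -1845
  V = 235 − 3·90 = -35
  Y = 94 − 4·90 − 5·(-1845) + (-35) = 8924
  J = 40 + 2·(-1845) + 8924 = 5274
  M = 54 + 90 + 5·(-1845) + 4·5274 = 12015
Comparing — Option 1: M=-17232, Option 2: M=9571, Option 3: M=12015. Lowest is -17232 (Option 1).

-17232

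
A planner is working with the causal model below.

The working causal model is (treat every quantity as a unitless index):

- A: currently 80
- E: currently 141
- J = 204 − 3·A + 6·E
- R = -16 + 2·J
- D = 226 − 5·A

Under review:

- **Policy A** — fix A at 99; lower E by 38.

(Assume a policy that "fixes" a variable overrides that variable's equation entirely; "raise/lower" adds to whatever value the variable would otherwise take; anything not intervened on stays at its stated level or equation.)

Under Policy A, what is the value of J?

525

Policy A (A := 99, E − 38):
  A = 99
  E = 141 − 38 = 103
  J = 204 − 3·99 + 6·103 = 525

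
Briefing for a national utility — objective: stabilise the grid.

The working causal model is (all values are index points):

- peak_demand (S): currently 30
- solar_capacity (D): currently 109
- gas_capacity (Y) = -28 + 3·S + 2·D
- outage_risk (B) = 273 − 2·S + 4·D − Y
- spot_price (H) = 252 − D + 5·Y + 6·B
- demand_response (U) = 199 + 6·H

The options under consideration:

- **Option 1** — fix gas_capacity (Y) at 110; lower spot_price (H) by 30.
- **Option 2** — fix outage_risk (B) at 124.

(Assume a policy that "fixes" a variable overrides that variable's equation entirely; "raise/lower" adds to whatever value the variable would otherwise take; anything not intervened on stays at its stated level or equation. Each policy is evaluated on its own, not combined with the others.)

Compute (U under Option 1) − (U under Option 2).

9660

Option 1 (Y := 110, H − 30):
  S = 30
  D = 109
  Y = 110
  B = 273 − 2·30 + 4·109 − 110 = 539
  H = 252 − 109 + 5·110 + 6·539 (−30 from intervention) = 3897
  U = 199 + 6·3897 = 23581
Option 2 (B := 124):
  S = 30
  D = 109
  Y = -28 + 3·30 + 2·109 = 280
  B = 124
  H = 252 − 109 + 5·280 + 6·124 = 2287
  U = 199 + 6·2287 = 13921
U: 23581 − 13921 = 9660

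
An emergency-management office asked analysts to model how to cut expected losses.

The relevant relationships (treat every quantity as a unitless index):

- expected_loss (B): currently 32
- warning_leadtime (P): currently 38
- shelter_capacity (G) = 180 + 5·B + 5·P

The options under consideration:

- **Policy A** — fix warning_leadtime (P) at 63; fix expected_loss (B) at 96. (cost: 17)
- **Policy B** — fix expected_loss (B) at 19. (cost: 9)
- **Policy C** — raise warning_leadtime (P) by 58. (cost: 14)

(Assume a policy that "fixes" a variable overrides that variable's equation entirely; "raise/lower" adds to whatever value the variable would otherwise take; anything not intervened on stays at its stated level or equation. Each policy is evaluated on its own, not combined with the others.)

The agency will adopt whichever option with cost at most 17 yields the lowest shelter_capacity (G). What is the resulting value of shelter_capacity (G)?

Policy A (P := 63, B := 96):
  B = 96
  P = 63
  G = 180 + 5·96 + 5·63 = 975
Policy B (B := 19):
  B = 19
  P = 38
  G = 180 + 5·19 + 5·38 = 465
Policy C (P + 58):
  B = 32
  P = 38 + 58 = 96
  G = 180 + 5·32 + 5·96 = 820
Comparing — Policy A: G=975, Policy B: G=465, Policy C: G=820. Lowest is 465 (Policy B).

465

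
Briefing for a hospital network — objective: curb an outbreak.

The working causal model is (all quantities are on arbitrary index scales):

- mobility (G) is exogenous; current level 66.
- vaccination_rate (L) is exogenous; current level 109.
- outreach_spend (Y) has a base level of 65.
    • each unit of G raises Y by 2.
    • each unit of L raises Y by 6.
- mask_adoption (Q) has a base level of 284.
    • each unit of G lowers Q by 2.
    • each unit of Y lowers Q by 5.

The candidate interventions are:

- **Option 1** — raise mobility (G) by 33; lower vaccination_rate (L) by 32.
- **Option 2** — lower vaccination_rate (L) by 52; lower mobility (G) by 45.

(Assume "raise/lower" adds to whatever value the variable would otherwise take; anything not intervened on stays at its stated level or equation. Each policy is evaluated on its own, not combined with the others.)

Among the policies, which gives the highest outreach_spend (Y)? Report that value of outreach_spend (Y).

Option 1 (G + 33, L − 32):
  G = 66 + 33 = 99
  L = 109 − 32 = 77
  Y = 65 + 2·99 + 6·77 = 725
Option 2 (L − 52, G − 45):
  G = 66 − 45 = 21
  L = 109 − 52 = 57
  Y = 65 + 2·21 + 6·57 = 449
Comparing — Option 1: Y=725, Option 2: Y=449. Highest is 725 (Option 1).

725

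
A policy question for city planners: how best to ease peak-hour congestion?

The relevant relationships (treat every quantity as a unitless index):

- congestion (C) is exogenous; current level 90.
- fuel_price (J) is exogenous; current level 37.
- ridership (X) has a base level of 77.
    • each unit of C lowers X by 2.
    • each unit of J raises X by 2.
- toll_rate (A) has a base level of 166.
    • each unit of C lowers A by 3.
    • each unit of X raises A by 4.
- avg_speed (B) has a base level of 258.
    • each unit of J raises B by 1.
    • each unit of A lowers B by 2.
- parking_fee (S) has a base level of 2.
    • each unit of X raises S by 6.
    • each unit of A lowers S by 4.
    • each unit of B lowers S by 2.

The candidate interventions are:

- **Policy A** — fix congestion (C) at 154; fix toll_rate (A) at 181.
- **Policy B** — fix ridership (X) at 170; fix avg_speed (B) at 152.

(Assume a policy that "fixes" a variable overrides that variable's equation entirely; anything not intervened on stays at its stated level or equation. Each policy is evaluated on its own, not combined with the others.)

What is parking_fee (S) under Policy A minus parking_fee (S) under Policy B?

Policy A (C := 154, A := 181):
  C = 154
  J = 37
  X = 77 − 2·154 + 2·37 = -157
  A = 181
  B = 258 + 37 − 2·181 = -67
  S = 2 + 6·(-157) − 4·181 − 2·(-67) = -1530
Policy B (X := 170, B := 152):
  C = 90
  J = 37
  X = 170
  A = 166 − 3·90 + 4·170 = 576
  B = 152
  S = 2 + 6·170 − 4·576 − 2·152 = -1586
S: -1530 − (-1586) = 56

56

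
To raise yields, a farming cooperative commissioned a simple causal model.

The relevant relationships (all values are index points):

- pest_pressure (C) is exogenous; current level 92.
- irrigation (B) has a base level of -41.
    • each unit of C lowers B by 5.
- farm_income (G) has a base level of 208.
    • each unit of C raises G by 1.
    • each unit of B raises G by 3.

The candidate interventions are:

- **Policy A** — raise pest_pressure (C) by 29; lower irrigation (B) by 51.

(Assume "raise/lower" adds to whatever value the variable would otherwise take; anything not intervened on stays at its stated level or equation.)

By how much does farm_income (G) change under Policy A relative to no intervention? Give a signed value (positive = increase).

-559

Baseline:
  C = 92
  B = -41 − 5·92 = -501
  G = 208 + 92 + 3·(-501) = -1203
Policy A (C + 29, B − 51):
  C = 92 + 29 = 121
  B = -41 − 5·121 (−51 from intervention) = -697
  G = 208 + 121 + 3·(-697) = -1762
Change in G: -1762 − (-1203) = -559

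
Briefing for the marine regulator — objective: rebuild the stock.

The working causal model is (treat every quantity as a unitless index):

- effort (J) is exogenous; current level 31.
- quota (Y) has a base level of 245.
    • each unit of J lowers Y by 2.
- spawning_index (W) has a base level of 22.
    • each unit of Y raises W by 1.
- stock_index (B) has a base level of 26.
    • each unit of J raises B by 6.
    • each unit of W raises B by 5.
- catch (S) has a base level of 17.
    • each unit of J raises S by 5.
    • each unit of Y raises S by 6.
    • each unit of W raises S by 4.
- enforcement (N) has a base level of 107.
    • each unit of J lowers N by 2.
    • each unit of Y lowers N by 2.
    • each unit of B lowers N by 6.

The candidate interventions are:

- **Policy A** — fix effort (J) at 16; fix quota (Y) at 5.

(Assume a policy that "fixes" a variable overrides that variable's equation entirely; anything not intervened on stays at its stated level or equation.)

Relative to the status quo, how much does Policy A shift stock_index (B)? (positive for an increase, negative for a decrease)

Baseline:
  J = 31
  Y = 245 − 2·31 = 183
  W = 22 + 183 = 205
  B = 26 + 6·31 + 5·205 = 1237
Policy A (J := 16, Y := 5):
  J = 16
  Y = 5
  W = 22 + 5 = 27
  B = 26 + 6·16 + 5·27 = 257
Change in B: 257 − 1237 = -980

-980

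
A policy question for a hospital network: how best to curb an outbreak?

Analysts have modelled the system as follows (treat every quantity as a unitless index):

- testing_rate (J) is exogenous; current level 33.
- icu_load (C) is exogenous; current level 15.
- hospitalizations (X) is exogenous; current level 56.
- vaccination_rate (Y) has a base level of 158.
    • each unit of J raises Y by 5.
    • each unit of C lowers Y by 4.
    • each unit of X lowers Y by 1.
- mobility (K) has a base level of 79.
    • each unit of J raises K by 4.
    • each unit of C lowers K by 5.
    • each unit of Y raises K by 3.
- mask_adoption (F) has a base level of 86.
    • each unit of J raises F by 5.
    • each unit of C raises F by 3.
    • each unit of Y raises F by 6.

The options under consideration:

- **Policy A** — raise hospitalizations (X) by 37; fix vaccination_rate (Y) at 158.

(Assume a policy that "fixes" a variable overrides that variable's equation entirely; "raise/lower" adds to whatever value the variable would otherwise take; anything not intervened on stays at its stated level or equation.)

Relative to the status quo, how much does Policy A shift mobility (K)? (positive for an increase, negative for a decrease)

Baseline:
  J = 33
  C = 15
  X = 56
  Y = 158 + 5·33 − 4·15 − 56 = 207
  K = 79 + 4·33 − 5·15 + 3·207 = 757
Policy A (X + 37, Y := 158):
  J = 33
  C = 15
  X = 56 + 37 = 93
  Y = 158
  K = 79 + 4·33 − 5·15 + 3·158 = 610
Change in K: 610 − 757 = -147

-147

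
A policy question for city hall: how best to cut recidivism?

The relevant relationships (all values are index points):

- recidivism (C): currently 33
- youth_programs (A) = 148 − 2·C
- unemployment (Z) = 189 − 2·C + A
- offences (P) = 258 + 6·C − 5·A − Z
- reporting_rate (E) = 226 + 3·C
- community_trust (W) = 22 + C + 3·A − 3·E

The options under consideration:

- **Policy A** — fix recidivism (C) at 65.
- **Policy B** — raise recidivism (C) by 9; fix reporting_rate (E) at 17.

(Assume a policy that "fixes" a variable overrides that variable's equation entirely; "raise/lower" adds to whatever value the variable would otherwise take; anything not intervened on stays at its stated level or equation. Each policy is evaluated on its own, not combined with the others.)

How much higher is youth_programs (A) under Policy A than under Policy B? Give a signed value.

Policy A (C := 65):
  C = 65
  A = 148 − 2·65 = 18
Policy B (C + 9, E := 17):
  C = 33 + 9 = 42
  A = 148 − 2·42 = 64
A: 18 − 64 = -46

-46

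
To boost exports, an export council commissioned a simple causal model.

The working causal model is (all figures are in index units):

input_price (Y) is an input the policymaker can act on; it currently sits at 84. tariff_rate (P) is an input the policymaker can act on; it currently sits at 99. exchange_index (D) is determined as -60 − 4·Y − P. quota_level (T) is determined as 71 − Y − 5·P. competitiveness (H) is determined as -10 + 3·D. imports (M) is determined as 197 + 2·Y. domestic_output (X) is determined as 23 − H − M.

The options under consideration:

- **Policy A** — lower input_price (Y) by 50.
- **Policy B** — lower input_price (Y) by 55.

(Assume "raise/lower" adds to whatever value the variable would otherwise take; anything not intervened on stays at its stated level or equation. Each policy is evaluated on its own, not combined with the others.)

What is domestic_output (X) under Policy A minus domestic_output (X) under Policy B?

50

Policy A (Y − 50):
  Y = 84 − 50 = 34
  P = 99
  D = -60 − 4·34 − 99 = -295
  H = -10 + 3·(-295) = -895
  M = 197 + 2·34 = 265
  X = 23 − (-895) − 265 = 653
Policy B (Y − 55):
  Y = 84 − 55 = 29
  P = 99
  D = -60 − 4·29 − 99 = -275
  H = -10 + 3·(-275) = -835
  M = 197 + 2·29 = 255
  X = 23 − (-835) − 255 = 603
X: 653 − 603 = 50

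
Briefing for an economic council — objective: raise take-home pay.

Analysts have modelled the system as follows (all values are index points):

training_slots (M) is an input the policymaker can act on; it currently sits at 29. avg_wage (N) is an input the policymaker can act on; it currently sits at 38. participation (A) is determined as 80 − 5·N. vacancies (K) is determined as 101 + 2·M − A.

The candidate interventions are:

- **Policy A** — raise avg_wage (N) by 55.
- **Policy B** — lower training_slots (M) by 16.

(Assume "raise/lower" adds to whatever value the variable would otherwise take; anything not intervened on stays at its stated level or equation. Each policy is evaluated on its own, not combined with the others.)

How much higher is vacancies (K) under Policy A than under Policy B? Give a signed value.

307

Policy A (N + 55):
  M = 29
  N = 38 + 55 = 93
  A = 80 − 5·93 = -385
  K = 101 + 2·29 − (-385) = 544
Policy B (M − 16):
  M = 29 − 16 = 13
  N = 38
  A = 80 − 5·38 = -110
  K = 101 + 2·13 − (-110) = 237
K: 544 − 237 = 307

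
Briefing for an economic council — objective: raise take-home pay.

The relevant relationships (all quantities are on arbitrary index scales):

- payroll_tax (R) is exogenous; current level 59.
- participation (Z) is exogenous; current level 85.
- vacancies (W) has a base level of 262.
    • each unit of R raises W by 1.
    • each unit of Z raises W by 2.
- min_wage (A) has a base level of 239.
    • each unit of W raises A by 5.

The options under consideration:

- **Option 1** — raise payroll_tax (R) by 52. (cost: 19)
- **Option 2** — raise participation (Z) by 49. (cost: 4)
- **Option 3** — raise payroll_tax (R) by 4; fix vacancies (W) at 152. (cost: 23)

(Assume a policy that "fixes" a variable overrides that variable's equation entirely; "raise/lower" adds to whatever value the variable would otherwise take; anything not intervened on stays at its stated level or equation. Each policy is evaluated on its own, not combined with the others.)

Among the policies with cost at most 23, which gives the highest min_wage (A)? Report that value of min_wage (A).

Option 1 (R + 52):
  R = 59 + 52 = 111
  Z = 85
  W = 262 + 111 + 2·85 = 543
  A = 239 + 5·543 = 2954
Option 2 (Z + 49):
  R = 59
  Z = 85 + 49 = 134
  W = 262 + 59 + 2·134 = 589
  A = 239 + 5·589 = 3184
Option 3 (R + 4, W := 152):
  R = 59 + 4 = 63
  Z = 85
  W = 152
  A = 239 + 5·152 = 999
Comparing — Option 1: A=2954, Option 2: A=3184, Option 3: A=999. Highest is 3184 (Option 2).

3184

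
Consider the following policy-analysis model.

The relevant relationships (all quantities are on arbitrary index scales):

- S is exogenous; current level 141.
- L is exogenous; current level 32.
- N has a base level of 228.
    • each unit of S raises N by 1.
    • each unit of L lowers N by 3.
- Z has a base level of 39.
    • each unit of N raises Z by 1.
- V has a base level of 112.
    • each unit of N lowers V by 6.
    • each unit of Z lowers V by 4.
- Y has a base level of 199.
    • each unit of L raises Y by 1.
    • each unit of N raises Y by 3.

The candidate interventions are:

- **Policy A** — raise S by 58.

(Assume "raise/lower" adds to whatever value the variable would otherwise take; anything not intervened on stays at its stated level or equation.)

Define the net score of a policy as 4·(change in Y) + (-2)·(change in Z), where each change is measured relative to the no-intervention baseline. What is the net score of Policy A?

Baseline:
  S = 141
  L = 32
  N = 228 + 141 − 3·32 = 273
  Z = 39 + 273 = 312
  Y = 199 + 32 + 3·273 = 1050
Policy A (S + 58):
  S = 141 + 58 = 199
  L = 32
  N = 228 + 199 − 3·32 = 331
  Z = 39 + 331 = 370
  Y = 199 + 32 + 3·331 = 1224
ΔY = 1224 − 1050 = 174; ΔZ = 370 − 312 = 58
Score = 4·174 + (-2)·58 = 580

580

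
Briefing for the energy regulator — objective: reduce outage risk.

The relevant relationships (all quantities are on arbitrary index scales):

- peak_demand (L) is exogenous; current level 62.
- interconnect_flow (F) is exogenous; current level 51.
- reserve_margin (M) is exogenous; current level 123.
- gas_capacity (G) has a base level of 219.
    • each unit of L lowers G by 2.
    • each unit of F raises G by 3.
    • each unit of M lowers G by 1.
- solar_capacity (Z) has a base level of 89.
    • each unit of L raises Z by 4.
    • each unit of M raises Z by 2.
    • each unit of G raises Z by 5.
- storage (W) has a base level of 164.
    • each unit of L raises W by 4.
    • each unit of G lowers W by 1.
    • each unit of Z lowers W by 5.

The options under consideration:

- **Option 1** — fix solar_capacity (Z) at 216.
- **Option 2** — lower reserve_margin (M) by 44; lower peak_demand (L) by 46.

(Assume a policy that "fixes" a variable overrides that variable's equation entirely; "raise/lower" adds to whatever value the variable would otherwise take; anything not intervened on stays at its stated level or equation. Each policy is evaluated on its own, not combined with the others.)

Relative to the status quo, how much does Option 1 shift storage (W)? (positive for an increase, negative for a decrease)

Baseline:
  L = 62
  F = 51
  M = 123
  G = 219 − 2·62 + 3·51 − 123 = 125
  Z = 89 + 4·62 + 2·123 + 5·125 = 1208
  W = 164 + 4·62 − 125 − 5·1208 = -5753
Option 1 (Z := 216):
  L = 62
  F = 51
  M = 123
  G = 219 − 2·62 + 3·51 − 123 = 125
  Z = 216
  W = 164 + 4·62 − 125 − 5·216 = -793
Change in W: -793 − (-5753) = 4960

4960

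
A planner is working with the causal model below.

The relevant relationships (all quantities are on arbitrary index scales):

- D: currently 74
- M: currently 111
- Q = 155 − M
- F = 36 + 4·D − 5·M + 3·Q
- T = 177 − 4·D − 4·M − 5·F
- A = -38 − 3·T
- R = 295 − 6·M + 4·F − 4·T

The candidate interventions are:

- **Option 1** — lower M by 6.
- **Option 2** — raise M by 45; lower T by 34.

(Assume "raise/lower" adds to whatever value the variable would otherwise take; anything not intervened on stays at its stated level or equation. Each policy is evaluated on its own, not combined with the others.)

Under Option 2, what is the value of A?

-4472

Option 2 (M + 45, T − 34):
  D = 74
  M = 111 + 45 = 156
  Q = 155 − 156 = -1
  F = 36 + 4·74 − 5·156 + 3·(-1) = -451
  T = 177 − 4·74 − 4·156 − 5·(-451) (−34 from intervention) = 1478
  A = -38 − 3·1478 = -4472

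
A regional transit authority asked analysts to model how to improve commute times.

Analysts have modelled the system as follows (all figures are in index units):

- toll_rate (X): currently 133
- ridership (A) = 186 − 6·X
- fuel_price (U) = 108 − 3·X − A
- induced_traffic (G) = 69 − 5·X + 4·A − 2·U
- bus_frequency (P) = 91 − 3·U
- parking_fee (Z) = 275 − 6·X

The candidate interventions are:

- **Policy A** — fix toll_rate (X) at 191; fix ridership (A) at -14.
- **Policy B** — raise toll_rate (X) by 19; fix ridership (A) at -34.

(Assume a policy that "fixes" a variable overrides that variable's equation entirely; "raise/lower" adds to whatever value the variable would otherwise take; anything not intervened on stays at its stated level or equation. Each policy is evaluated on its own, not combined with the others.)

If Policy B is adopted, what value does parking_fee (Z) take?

-637

Policy B (X + 19, A := -34):
  X = 133 + 19 = 152
  Z = 275 − 6·152 = -637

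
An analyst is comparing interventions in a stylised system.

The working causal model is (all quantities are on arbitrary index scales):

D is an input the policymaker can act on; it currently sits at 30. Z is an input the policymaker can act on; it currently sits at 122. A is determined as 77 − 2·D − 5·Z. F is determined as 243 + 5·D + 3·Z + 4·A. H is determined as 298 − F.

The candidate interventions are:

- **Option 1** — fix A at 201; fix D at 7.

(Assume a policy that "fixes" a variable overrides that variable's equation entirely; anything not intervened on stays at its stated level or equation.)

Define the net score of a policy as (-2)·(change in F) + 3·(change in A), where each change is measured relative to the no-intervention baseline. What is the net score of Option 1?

Baseline:
  D = 30
  Z = 122
  A = 77 − 2·30 − 5·122 = -593
  F = 243 + 5·30 + 3·122 + 4·(-593) = -1613
Option 1 (A := 201, D := 7):
  D = 7
  Z = 122
  A = 201
  F = 243 + 5·7 + 3·122 + 4·201 = 1448
ΔF = 1448 − (-1613) = 3061; ΔA = 201 − (-593) = 794
Score = (-2)·3061 + 3·794 = -3740

-3740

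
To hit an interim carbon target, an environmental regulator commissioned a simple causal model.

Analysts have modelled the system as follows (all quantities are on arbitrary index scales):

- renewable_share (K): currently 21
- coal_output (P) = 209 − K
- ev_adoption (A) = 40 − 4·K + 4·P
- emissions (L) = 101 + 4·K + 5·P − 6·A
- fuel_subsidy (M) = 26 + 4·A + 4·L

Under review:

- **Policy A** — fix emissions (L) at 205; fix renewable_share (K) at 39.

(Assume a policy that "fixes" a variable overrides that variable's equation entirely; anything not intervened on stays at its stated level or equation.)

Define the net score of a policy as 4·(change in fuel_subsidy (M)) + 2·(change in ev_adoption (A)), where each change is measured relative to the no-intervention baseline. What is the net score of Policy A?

Baseline:
  K = 21
  P = 209 − 21 = 188
  A = 40 − 4·21 + 4·188 = 708
  L = 101 + 4·21 + 5·188 − 6·708 = -3123
  M = 26 + 4·708 + 4·(-3123) = -9634
Policy A (L := 205, K := 39):
  K = 39
  P = 209 − 39 = 170
  A = 40 − 4·39 + 4·170 = 564
  L = 205
  M = 26 + 4·564 + 4·205 = 3102
ΔM = 3102 − (-9634) = 12736; ΔA = 564 − 708 = -144
Score = 4·12736 + 2·(-144) = 50656

50656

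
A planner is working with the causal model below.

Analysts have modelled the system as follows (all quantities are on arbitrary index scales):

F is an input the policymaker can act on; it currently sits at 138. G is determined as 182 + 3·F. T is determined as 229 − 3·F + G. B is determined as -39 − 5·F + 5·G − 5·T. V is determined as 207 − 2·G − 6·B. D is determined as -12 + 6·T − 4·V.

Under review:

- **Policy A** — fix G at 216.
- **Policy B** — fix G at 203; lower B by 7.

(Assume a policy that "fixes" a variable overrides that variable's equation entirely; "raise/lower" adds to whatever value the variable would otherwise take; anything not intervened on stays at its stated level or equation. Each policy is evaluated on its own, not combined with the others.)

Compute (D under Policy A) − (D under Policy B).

Policy A (G := 216):
  F = 138
  G = 216
  T = 229 − 3·138 + 216 = 31
  B = -39 − 5·138 + 5·216 − 5·31 = 196
  V = 207 − 2·216 − 6·196 = -1401
  D = -12 + 6·31 − 4·(-1401) = 5778
Policy B (G := 203, B − 7):
  F = 138
  G = 203
  T = 229 − 3·138 + 203 = 18
  B = -39 − 5·138 + 5·203 − 5·18 (−7 from intervention) = 189
  V = 207 − 2·203 − 6·189 = -1333
  D = -12 + 6·18 − 4·(-1333) = 5428
D: 5778 − 5428 = 350

350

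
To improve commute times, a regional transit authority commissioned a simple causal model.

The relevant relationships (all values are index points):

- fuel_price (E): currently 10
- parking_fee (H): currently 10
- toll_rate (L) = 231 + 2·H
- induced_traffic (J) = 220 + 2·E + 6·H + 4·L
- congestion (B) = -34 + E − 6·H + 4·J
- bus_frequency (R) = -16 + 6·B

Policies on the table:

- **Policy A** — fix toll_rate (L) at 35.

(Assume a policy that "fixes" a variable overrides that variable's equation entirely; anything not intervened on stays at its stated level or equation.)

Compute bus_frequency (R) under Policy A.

Policy A (L := 35):
  E = 10
  H = 10
  L = 35
  J = 220 + 2·10 + 6·10 + 4·35 = 440
  B = -34 + 10 − 6·10 + 4·440 = 1676
  R = -16 + 6·1676 = 10040

10040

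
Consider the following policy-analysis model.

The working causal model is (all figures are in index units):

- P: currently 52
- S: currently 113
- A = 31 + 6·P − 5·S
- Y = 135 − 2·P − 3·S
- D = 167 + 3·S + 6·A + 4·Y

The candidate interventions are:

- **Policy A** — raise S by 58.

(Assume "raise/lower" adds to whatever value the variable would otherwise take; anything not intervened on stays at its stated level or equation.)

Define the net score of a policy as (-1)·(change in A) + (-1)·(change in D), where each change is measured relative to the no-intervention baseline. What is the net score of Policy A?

Baseline:
  P = 52
  S = 113
  A = 31 + 6·52 − 5·113 = -222
  Y = 135 − 2·52 − 3·113 = -308
  D = 167 + 3·113 + 6·(-222) + 4·(-308) = -2058
Policy A (S + 58):
  P = 52
  S = 113 + 58 = 171
  A = 31 + 6·52 − 5·171 = -512
  Y = 135 − 2·52 − 3·171 = -482
  D = 167 + 3·171 + 6·(-512) + 4·(-482) = -4320
ΔA = -512 − (-222) = -290; ΔD = -4320 − (-2058) = -2262
Score = (-1)·(-290) + (-1)·(-2262) = 2552

2552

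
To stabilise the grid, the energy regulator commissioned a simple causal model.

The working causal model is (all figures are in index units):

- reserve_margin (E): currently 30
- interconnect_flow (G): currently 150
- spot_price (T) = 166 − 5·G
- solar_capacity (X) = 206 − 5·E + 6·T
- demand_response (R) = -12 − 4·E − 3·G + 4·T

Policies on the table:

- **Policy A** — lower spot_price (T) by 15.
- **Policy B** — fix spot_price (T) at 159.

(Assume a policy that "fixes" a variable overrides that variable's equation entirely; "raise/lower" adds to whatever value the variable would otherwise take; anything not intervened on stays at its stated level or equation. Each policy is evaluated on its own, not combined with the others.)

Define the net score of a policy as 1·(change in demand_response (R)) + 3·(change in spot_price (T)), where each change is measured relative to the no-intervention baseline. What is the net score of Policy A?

-105

Baseline:
  E = 30
  G = 150
  T = 166 − 5·150 = -584
  R = -12 − 4·30 − 3·150 + 4·(-584) = -2918
Policy A (T − 15):
  E = 30
  G = 150
  T = 166 − 5·150 (−15 from intervention) = -599
  R = -12 − 4·30 − 3·150 + 4·(-599) = -2978
ΔR = -2978 − (-2918) = -60; ΔT = -599 − (-584) = -15
Score = 1·(-60) + 3·(-15) = -105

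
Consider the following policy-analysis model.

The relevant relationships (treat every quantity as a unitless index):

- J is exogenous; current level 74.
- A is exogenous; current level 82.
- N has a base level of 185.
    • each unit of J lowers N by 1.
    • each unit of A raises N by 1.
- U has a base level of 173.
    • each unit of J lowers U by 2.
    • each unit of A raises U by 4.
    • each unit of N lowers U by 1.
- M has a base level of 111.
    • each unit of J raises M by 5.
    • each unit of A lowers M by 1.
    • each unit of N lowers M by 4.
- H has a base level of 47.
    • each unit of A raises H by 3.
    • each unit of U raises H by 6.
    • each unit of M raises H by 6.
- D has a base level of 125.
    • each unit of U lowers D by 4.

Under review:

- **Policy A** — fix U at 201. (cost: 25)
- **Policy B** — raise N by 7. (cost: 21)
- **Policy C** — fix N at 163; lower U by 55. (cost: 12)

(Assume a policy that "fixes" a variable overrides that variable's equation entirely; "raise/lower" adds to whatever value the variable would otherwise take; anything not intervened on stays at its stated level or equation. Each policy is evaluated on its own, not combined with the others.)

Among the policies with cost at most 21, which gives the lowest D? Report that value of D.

-487

Policy B (N + 7):
  J = 74
  A = 82
  N = 185 − 74 + 82 (+7 from intervention) = 200
  U = 173 − 2·74 + 4·82 − 200 = 153
  D = 125 − 4·153 = -487
Policy C (N := 163, U − 55):
  J = 74
  A = 82
  N = 163
  U = 173 − 2·74 + 4·82 − 163 (−55 from intervention) = 135
  D = 125 − 4·135 = -415
Comparing — Policy B: D=-487, Policy C: D=-415. Lowest is -487 (Policy B).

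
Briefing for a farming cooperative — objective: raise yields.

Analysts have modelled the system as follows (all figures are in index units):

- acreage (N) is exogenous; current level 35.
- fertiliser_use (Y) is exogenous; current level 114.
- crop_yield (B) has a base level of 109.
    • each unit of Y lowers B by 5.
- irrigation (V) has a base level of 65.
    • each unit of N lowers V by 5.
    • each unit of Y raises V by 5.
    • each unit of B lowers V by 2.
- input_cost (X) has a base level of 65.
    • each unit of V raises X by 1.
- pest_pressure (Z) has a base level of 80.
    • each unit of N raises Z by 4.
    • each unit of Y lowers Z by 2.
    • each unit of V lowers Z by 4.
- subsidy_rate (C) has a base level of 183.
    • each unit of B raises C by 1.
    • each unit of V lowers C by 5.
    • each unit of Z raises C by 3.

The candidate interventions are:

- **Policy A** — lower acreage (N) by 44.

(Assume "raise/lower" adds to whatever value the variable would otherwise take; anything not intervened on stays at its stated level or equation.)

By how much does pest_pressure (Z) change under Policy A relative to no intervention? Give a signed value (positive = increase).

-1056

Baseline:
  N = 35
  Y = 114
  B = 109 − 5·114 = -461
  V = 65 − 5·35 + 5·114 − 2·(-461) = 1382
  Z = 80 + 4·35 − 2·114 − 4·1382 = -5536
Policy A (N − 44):
  N = 35 − 44 = -9
  Y = 114
  B = 109 − 5·114 = -461
  V = 65 − 5·(-9) + 5·114 − 2·(-461) = 1602
  Z = 80 + 4·(-9) − 2·114 − 4·1602 = -6592
Change in Z: -6592 − (-5536) = -1056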